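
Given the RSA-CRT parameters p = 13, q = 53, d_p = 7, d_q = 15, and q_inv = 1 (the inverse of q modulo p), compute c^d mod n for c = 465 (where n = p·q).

m₁ = c^(d_p) mod p: c ≡ 10 (mod 13), and 10^7 mod 13 = 10.
m₂ = c^(d_q) mod q: c ≡ 41 (mod 53), and 41^15 mod 53 = 27.
h = q_inv·(m₁ − m₂) mod p = 1·(10 − 27) mod 13 = 9.
m = m₂ + h·q = 27 + 9·53 = 504.

504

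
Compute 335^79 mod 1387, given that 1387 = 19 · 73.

Mod 19: 335 ≡ 12; by Fermat, exponent reduces to 79 mod 18 = 7; 12^7 ≡ 12 (mod 19).
Mod 73: 335 ≡ 43; by Fermat, exponent reduces to 79 mod 72 = 7; 43^7 ≡ 66 (mod 73).
Combine by CRT: x ≡ 12 (mod 19), x ≡ 66 (mod 73) ⇒ x ≡ 1380 (mod 1387).

1380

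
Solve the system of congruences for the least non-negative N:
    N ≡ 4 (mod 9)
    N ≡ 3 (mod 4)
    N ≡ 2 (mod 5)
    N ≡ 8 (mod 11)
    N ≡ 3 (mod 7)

From N ≡ 4 (mod 9) write N = 4 + 9t. Substituting into N ≡ 3 (mod 4) gives 9t ≡ 3 (mod 4), and since 1⁻¹ ≡ 1 (mod 4), t ≡ 3. Hence N ≡ 4 + 9·3 = 31 (mod 36).
From N ≡ 31 (mod 36) write N = 31 + 36t. Substituting into N ≡ 2 (mod 5) gives 36t ≡ 1 (mod 5), and since 1⁻¹ ≡ 1 (mod 5), t ≡ 1. Hence N ≡ 31 + 36·1 = 67 (mod 180).
From N ≡ 67 (mod 180) write N = 67 + 180t. Substituting into N ≡ 8 (mod 11) gives 180t ≡ 7 (mod 11), and since 4⁻¹ ≡ 3 (mod 11), t ≡ 10. Hence N ≡ 67 + 180·10 = 1867 (mod 1980).
From N ≡ 1867 (mod 1980) write N = 1867 + 1980t. Substituting into N ≡ 3 (mod 7) gives 1980t ≡ 5 (mod 7), and since 6⁻¹ ≡ 6 (mod 7), t ≡ 2. Hence N ≡ 1867 + 1980·2 = 5827 (mod 13860).

5827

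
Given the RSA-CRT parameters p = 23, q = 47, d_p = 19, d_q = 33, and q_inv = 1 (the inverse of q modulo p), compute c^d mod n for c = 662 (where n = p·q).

476

m₁ = c^(d_p) mod p: c ≡ 18 (mod 23), and 18^19 mod 23 = 16.
m₂ = c^(d_q) mod q: c ≡ 4 (mod 47), and 4^33 mod 47 = 6.
h = q_inv·(m₁ − m₂) mod p = 1·(16 − 6) mod 23 = 10.
m = m₂ + h·q = 6 + 10·47 = 476.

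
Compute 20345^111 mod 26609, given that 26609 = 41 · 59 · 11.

16473

Mod 41: 20345 ≡ 9; by Fermat, exponent reduces to 111 mod 40 = 31; 9^31 ≡ 32 (mod 41).
Mod 59: 20345 ≡ 49; by Fermat, exponent reduces to 111 mod 58 = 53; 49^53 ≡ 12 (mod 59).
Mod 11: 20345 ≡ 6; by Fermat, exponent reduces to 111 mod 10 = 1; 6^1 ≡ 6 (mod 11).
Combine by CRT: x ≡ 32 (mod 41), x ≡ 12 (mod 59), x ≡ 6 (mod 11) ⇒ x ≡ 16473 (mod 26609).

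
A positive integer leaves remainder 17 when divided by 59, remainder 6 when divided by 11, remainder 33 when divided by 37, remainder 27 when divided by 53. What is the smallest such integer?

From t ≡ 17 (mod 59) write t = 17 + 59s. Substituting into t ≡ 6 (mod 11) gives 59s ≡ 0 (mod 11), and since 4⁻¹ ≡ 3 (mod 11), s ≡ 0. Hence t ≡ 17 + 59·0 = 17 (mod 649).
From t ≡ 17 (mod 649) write t = 17 + 649s. Substituting into t ≡ 33 (mod 37) gives 649s ≡ 16 (mod 37), and since 20⁻¹ ≡ 13 (mod 37), s ≡ 23. Hence t ≡ 17 + 649·23 = 14944 (mod 24013).
From t ≡ 14944 (mod 24013) write t = 14944 + 24013s. Substituting into t ≡ 27 (mod 53) gives 24013s ≡ 29 (mod 53), and since 4⁻¹ ≡ 40 (mod 53), s ≡ 47. Hence t ≡ 14944 + 24013·47 = 1143555 (mod 1272689).

1143555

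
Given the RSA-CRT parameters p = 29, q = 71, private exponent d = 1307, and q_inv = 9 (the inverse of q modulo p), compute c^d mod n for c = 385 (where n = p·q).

321

d_p = d mod (p−1) = 1307 mod 28 = 19; d_q = d mod (q−1) = 47.
m₁ = c^(d_p) mod p: c ≡ 8 (mod 29), and 8^19 mod 29 = 2.
m₂ = c^(d_q) mod q: c ≡ 30 (mod 71), and 30^47 mod 71 = 37.
h = q_inv·(m₁ − m₂) mod p = 9·(2 − 37) mod 29 = 4.
m = m₂ + h·q = 37 + 4·71 = 321.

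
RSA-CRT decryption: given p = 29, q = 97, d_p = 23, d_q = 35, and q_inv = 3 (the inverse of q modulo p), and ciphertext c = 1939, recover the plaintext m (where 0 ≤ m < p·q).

2133

m₁ = c^(d_p) mod p: c ≡ 25 (mod 29), and 25^23 mod 29 = 16.
m₂ = c^(d_q) mod q: c ≡ 96 (mod 97), and 96^35 mod 97 = 96.
h = q_inv·(m₁ − m₂) mod p = 3·(16 − 96) mod 29 = 21.
m = m₂ + h·q = 96 + 21·97 = 2133.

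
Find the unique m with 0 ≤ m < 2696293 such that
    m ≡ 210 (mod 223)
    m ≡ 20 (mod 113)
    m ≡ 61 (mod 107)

627509

From m ≡ 210 (mod 223) write m = 210 + 223t. Substituting into m ≡ 20 (mod 113) gives 223t ≡ 36 (mod 113), and since 110⁻¹ ≡ 75 (mod 113), t ≡ 101. Hence m ≡ 210 + 223·101 = 22733 (mod 25199).
From m ≡ 22733 (mod 25199) write m = 22733 + 25199t. Substituting into m ≡ 61 (mod 107) gives 25199t ≡ 12 (mod 107), and since 54⁻¹ ≡ 2 (mod 107), t ≡ 24. Hence m ≡ 22733 + 25199·24 = 627509 (mod 2696293).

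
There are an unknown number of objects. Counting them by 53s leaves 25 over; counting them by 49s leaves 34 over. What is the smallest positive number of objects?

From N ≡ 25 (mod 53) write N = 25 + 53t. Substituting into N ≡ 34 (mod 49) gives 53t ≡ 9 (mod 49), and since 4⁻¹ ≡ 37 (mod 49), t ≡ 39. Hence N ≡ 25 + 53·39 = 2092 (mod 2597).

2092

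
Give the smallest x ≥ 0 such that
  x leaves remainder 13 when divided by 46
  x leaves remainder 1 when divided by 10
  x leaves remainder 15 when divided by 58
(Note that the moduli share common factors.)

gcd(46, 10) = 2 and 2 | (1 − 13), so the pair is consistent; merging gives x ≡ 151 (mod 230), where 230 = lcm(46, 10).
gcd(230, 58) = 2 and 2 | (15 − 151), so the pair is consistent; merging gives x ≡ 2451 (mod 6670), where 6670 = lcm(230, 58).
The solution is unique modulo lcm(46, 10, 58) = 6670.

2451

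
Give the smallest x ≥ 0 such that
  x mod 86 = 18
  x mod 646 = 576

gcd(86, 646) = 2 and 2 | (576 − 18), so the pair is consistent; merging gives x ≡ 1222 (mod 27778), where 27778 = lcm(86, 646).
The solution is unique modulo lcm(86, 646) = 27778.

1222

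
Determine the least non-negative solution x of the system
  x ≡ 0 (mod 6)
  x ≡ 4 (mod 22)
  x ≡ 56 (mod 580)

5856

Combine the congruences pairwise.
gcd(6, 22) = 2 and 2 | (4 − 0), so the pair is consistent; merging gives x ≡ 48 (mod 66), where 66 = lcm(6, 22).
gcd(66, 580) = 2 and 2 | (56 − 48), so the pair is consistent; merging gives x ≡ 5856 (mod 19140), where 19140 = lcm(66, 580).
The solution is unique modulo lcm(6, 22, 580) = 19140.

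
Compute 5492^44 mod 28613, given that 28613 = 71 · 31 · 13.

Mod 71: 5492 ≡ 25; 25^44 ≡ 54 (mod 71).
Mod 31: 5492 ≡ 5; by Fermat, exponent reduces to 44 mod 30 = 14; 5^14 ≡ 25 (mod 31).
Mod 13: 5492 ≡ 6; by Fermat, exponent reduces to 44 mod 12 = 8; 6^8 ≡ 3 (mod 13).
Combine by CRT: x ≡ 54 (mod 71), x ≡ 25 (mod 31), x ≡ 3 (mod 13) ⇒ x ≡ 5450 (mod 28613).

5450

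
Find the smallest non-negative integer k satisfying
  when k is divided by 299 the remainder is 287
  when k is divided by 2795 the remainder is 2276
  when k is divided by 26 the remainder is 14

Combine the congruences pairwise.
gcd(299, 2795) = 13 and 13 | (2276 − 287), so the pair is consistent; merging gives k ≡ 5071 (mod 64285), where 64285 = lcm(299, 2795).
gcd(64285, 26) = 13 and 13 | (14 − 5071), so the pair is consistent; merging gives k ≡ 69356 (mod 128570), where 128570 = lcm(64285, 26).
The solution is unique modulo lcm(299, 2795, 26) = 128570.

69356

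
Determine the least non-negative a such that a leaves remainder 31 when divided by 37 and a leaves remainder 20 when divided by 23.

From a ≡ 31 (mod 37) write a = 31 + 37t. Substituting into a ≡ 20 (mod 23) gives 37t ≡ 12 (mod 23), and since 14⁻¹ ≡ 5 (mod 23), t ≡ 14. Hence a ≡ 31 + 37·14 = 549 (mod 851).

549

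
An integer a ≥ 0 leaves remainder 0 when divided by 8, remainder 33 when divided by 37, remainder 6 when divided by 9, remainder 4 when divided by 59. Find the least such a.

The moduli are pairwise coprime; N = 8·37·9·59 = 157176.
N/8 = 19647; 19647 ≡ 7 (mod 8); 7·7 ≡ 1, so inverse 7.
N/37 = 4248; 4248 ≡ 30 (mod 37); 30·21 ≡ 1, so inverse 21.
N/9 = 17464; 17464 ≡ 4 (mod 9); 4·7 ≡ 1, so inverse 7.
N/59 = 2664; 2664 ≡ 9 (mod 59); 9·46 ≡ 1, so inverse 46.
a ≡ 0·19647·7 + 33·4248·21 + 6·17464·7 + 4·2664·46 = 4167528.
4167528 mod 157176 = 80952.

80952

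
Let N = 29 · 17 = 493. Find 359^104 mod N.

426

Mod 29: 359 ≡ 11; by Fermat, exponent reduces to 104 mod 28 = 20; 11^20 ≡ 20 (mod 29).
Mod 17: 359 ≡ 2; by Fermat, exponent reduces to 104 mod 16 = 8; 2^8 ≡ 1 (mod 17).
Combine by CRT: x ≡ 20 (mod 29), x ≡ 1 (mod 17) ⇒ x ≡ 426 (mod 493).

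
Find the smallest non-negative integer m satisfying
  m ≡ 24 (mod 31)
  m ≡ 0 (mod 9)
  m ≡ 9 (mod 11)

1791

Combine the congruences pairwise.
From m ≡ 24 (mod 31) write m = 24 + 31t. Substituting into m ≡ 0 (mod 9) gives 31t ≡ 3 (mod 9), and since 4⁻¹ ≡ 7 (mod 9), t ≡ 3. Hence m ≡ 24 + 31·3 = 117 (mod 279).
From m ≡ 117 (mod 279) write m = 117 + 279t. Substituting into m ≡ 9 (mod 11) gives 279t ≡ 2 (mod 11), and since 4⁻¹ ≡ 3 (mod 11), t ≡ 6. Hence m ≡ 117 + 279·6 = 1791 (mod 3069).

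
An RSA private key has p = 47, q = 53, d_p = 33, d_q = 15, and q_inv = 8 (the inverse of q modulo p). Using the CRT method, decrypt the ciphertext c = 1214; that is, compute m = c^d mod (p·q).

2128

m₁ = c^(d_p) mod p: c ≡ 39 (mod 47), and 39^33 mod 47 = 13.
m₂ = c^(d_q) mod q: c ≡ 48 (mod 53), and 48^15 mod 53 = 8.
h = q_inv·(m₁ − m₂) mod p = 8·(13 − 8) mod 47 = 40.
m = m₂ + h·q = 8 + 40·53 = 2128.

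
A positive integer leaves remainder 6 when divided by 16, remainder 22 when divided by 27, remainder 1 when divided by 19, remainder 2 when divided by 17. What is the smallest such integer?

118390

The moduli are pairwise coprime; N = 16·27·19·17 = 139536.
N/16 = 8721; 8721 ≡ 1 (mod 16), inverse 1.
N/27 = 5168; 5168 ≡ 11 (mod 27); 11·5 ≡ 1, so inverse 5.
N/19 = 7344; 7344 ≡ 10 (mod 19); 10·2 ≡ 1, so inverse 2.
N/17 = 8208; 8208 ≡ 14 (mod 17); 14·11 ≡ 1, so inverse 11.
x ≡ 6·8721·1 + 22·5168·5 + 1·7344·2 + 2·8208·11 = 816070.
816070 mod 139536 = 118390.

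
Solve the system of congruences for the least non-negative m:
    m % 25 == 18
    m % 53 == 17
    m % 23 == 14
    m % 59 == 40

The moduli are pairwise coprime; N = 25·53·23·59 = 1798025.
N/25 = 71921; 71921 ≡ 21 (mod 25); 21·6 ≡ 1, so inverse 6.
N/53 = 33925; 33925 ≡ 5 (mod 53); 5·32 ≡ 1, so inverse 32.
N/23 = 78175; 78175 ≡ 21 (mod 23); 21·11 ≡ 1, so inverse 11.
N/59 = 30475; 30475 ≡ 31 (mod 59); 31·40 ≡ 1, so inverse 40.
m ≡ 18·71921·6 + 17·33925·32 + 14·78175·11 + 40·30475·40 = 87021618.
87021618 mod 1798025 = 716418.

716418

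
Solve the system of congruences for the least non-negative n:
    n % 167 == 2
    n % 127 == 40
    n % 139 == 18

The moduli are pairwise coprime; M = 167·127·139 = 2948051.
M/167 = 17653; 17653 ≡ 118 (mod 167); 118·92 ≡ 1, so inverse 92.
M/127 = 23213; 23213 ≡ 99 (mod 127); 99·68 ≡ 1, so inverse 68.
M/139 = 21209; 21209 ≡ 81 (mod 139); 81·127 ≡ 1, so inverse 127.
n ≡ 2·17653·92 + 40·23213·68 + 18·21209·127 = 114871286.
114871286 mod 2948051 = 2845348.

2845348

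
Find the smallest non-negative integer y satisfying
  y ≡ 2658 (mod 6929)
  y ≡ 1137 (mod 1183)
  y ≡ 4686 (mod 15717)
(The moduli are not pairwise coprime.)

gcd(6929, 1183) = 169 and 169 | (1137 − 2658), so the pair is consistent; merging gives y ≡ 16516 (mod 48503), where 48503 = lcm(6929, 1183).
gcd(48503, 15717) = 169 and 169 | (4686 − 16516), so the pair is consistent; merging gives y ≡ 2975199 (mod 4510779), where 4510779 = lcm(48503, 15717).
The solution is unique modulo lcm(6929, 1183, 15717) = 4510779.

2975199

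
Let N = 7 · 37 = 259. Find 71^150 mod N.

211

Mod 7: 71 ≡ 1; since 6 | 150, by Fermat 1^150 ≡ 1 (mod 7).
Mod 37: 71 ≡ 34; by Fermat, exponent reduces to 150 mod 36 = 6; 34^6 ≡ 26 (mod 37).
Combine by CRT: x ≡ 1 (mod 7), x ≡ 26 (mod 37) ⇒ x ≡ 211 (mod 259).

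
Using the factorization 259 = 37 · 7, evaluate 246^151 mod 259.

Mod 37: 246 ≡ 24; by Fermat, exponent reduces to 151 mod 36 = 7; 24^7 ≡ 5 (mod 37).
Mod 7: 246 ≡ 1; by Fermat, exponent reduces to 151 mod 6 = 1; 1^1 ≡ 1 (mod 7).
Combine by CRT: x ≡ 5 (mod 37), x ≡ 1 (mod 7) ⇒ x ≡ 190 (mod 259).

190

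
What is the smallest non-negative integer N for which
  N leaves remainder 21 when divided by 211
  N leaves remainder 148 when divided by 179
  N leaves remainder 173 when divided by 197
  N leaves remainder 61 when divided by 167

92868928

The moduli are pairwise coprime; M = 211·179·197·167 = 1242562331.
M/211 = 5888921; 5888921 ≡ 122 (mod 211); 122·64 ≡ 1, so inverse 64.
M/179 = 6941689; 6941689 ≡ 69 (mod 179); 69·96 ≡ 1, so inverse 96.
M/197 = 6307423; 6307423 ≡ 74 (mod 197); 74·8 ≡ 1, so inverse 8.
M/167 = 7440493; 7440493 ≡ 142 (mod 167); 142·20 ≡ 1, so inverse 20.
N ≡ 21·5888921·64 + 148·6941689·96 + 173·6307423·8 + 61·7440493·20 = 124349102028.
124349102028 mod 1242562331 = 92868928.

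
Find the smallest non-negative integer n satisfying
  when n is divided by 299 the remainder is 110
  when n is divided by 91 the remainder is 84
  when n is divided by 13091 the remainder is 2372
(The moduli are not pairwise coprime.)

Combine the congruences pairwise.
gcd(299, 91) = 13 and 13 | (84 − 110), so the pair is consistent; merging gives n ≡ 1904 (mod 2093), where 2093 = lcm(299, 91).
gcd(2093, 13091) = 13 and 13 | (2372 − 1904), so the pair is consistent; merging gives n ≡ 1481655 (mod 2107651), where 2107651 = lcm(2093, 13091).
The solution is unique modulo lcm(299, 91, 13091) = 2107651.

1481655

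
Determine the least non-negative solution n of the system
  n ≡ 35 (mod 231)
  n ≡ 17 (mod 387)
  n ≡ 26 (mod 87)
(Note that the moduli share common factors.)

122696

Combine the congruences pairwise.
gcd(231, 387) = 3 and 3 | (17 − 35), so the pair is consistent; merging gives n ≡ 3500 (mod 29799), where 29799 = lcm(231, 387).
gcd(29799, 87) = 3 and 3 | (26 − 3500), so the pair is consistent; merging gives n ≡ 122696 (mod 864171), where 864171 = lcm(29799, 87).
The solution is unique modulo lcm(231, 387, 87) = 864171.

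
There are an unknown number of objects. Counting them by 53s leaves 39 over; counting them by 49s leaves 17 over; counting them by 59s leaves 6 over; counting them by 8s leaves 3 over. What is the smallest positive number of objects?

211403

The moduli are pairwise coprime; M = 53·49·59·8 = 1225784.
M/53 = 23128; 23128 ≡ 20 (mod 53); 20·8 ≡ 1, so inverse 8.
M/49 = 25016; 25016 ≡ 26 (mod 49); 26·17 ≡ 1, so inverse 17.
M/59 = 20776; 20776 ≡ 8 (mod 59); 8·37 ≡ 1, so inverse 37.
M/8 = 153223; 153223 ≡ 7 (mod 8); 7·7 ≡ 1, so inverse 7.
N ≡ 39·23128·8 + 17·25016·17 + 6·20776·37 + 3·153223·7 = 22275515.
22275515 mod 1225784 = 211403.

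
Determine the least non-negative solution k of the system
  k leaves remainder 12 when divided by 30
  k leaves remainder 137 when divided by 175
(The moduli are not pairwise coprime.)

312

Combine the congruences pairwise.
gcd(30, 175) = 5 and 5 | (137 − 12), so the pair is consistent; merging gives k ≡ 312 (mod 1050), where 1050 = lcm(30, 175).
The solution is unique modulo lcm(30, 175) = 1050.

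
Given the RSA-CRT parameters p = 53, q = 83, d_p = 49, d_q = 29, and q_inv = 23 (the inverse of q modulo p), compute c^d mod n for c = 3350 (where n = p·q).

2447

m₁ = c^(d_p) mod p: c ≡ 11 (mod 53), and 11^49 mod 53 = 9.
m₂ = c^(d_q) mod q: c ≡ 30 (mod 83), and 30^29 mod 83 = 40.
h = q_inv·(m₁ − m₂) mod p = 23·(9 − 40) mod 53 = 29.
m = m₂ + h·q = 40 + 29·83 = 2447.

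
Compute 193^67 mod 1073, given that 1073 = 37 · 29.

288

Mod 37: 193 ≡ 8; by Fermat, exponent reduces to 67 mod 36 = 31; 8^31 ≡ 29 (mod 37).
Mod 29: 193 ≡ 19; by Fermat, exponent reduces to 67 mod 28 = 11; 19^11 ≡ 27 (mod 29).
Combine by CRT: x ≡ 29 (mod 37), x ≡ 27 (mod 29) ⇒ x ≡ 288 (mod 1073).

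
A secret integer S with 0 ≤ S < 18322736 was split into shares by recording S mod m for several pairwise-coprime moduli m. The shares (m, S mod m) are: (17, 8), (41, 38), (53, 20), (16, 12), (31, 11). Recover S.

The moduli are pairwise coprime; N = 17·41·53·16·31 = 18322736.
N/17 = 1077808; 1077808 ≡ 8 (mod 17); 8·15 ≡ 1, so inverse 15.
N/41 = 446896; 446896 ≡ 37 (mod 41); 37·10 ≡ 1, so inverse 10.
N/53 = 345712; 345712 ≡ 46 (mod 53); 46·15 ≡ 1, so inverse 15.
N/16 = 1145171; 1145171 ≡ 3 (mod 16); 3·11 ≡ 1, so inverse 11.
N/31 = 591056; 591056 ≡ 10 (mod 31); 10·28 ≡ 1, so inverse 28.
S ≡ 8·1077808·15 + 38·446896·10 + 20·345712·15 + 12·1145171·11 + 11·591056·28 = 736078860.
736078860 mod 18322736 = 3169420.

3169420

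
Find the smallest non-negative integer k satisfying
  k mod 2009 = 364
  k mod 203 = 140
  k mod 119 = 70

gcd(2009, 203) = 7 and 7 | (140 − 364), so the pair is consistent; merging gives k ≡ 2373 (mod 58261), where 58261 = lcm(2009, 203).
gcd(58261, 119) = 7 and 7 | (70 − 2373), so the pair is consistent; merging gives k ≡ 759766 (mod 990437), where 990437 = lcm(58261, 119).
The solution is unique modulo lcm(2009, 203, 119) = 990437.

759766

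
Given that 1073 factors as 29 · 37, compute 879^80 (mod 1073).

1069

Mod 29: 879 ≡ 9; by Fermat, exponent reduces to 80 mod 28 = 24; 9^24 ≡ 25 (mod 29).
Mod 37: 879 ≡ 28; by Fermat, exponent reduces to 80 mod 36 = 8; 28^8 ≡ 33 (mod 37).
Combine by CRT: x ≡ 25 (mod 29), x ≡ 33 (mod 37) ⇒ x ≡ 1069 (mod 1073).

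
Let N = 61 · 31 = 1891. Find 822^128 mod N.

562

Mod 61: 822 ≡ 29; by Fermat, exponent reduces to 128 mod 60 = 8; 29^8 ≡ 13 (mod 61).
Mod 31: 822 ≡ 16; by Fermat, exponent reduces to 128 mod 30 = 8; 16^8 ≡ 4 (mod 31).
Combine by CRT: x ≡ 13 (mod 61), x ≡ 4 (mod 31) ⇒ x ≡ 562 (mod 1891).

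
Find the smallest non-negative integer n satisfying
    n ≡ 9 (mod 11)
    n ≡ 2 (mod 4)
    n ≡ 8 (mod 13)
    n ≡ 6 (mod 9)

The moduli are pairwise coprime; M = 11·4·13·9 = 5148.
M/11 = 468; 468 ≡ 6 (mod 11); 6·2 ≡ 1, so inverse 2.
M/4 = 1287; 1287 ≡ 3 (mod 4); 3·3 ≡ 1, so inverse 3.
M/13 = 396; 396 ≡ 6 (mod 13); 6·11 ≡ 1, so inverse 11.
M/9 = 572; 572 ≡ 5 (mod 9); 5·2 ≡ 1, so inverse 2.
n ≡ 9·468·2 + 2·1287·3 + 8·396·11 + 6·572·2 = 57858.
57858 mod 5148 = 1230.

1230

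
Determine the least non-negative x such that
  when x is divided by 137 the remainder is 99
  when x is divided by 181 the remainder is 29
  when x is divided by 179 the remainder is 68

2968067

From x ≡ 99 (mod 137) write x = 99 + 137t. Substituting into x ≡ 29 (mod 181) gives 137t ≡ 111 (mod 181), and since 137⁻¹ ≡ 37 (mod 181), t ≡ 125. Hence x ≡ 99 + 137·125 = 17224 (mod 24797).
From x ≡ 17224 (mod 24797) write x = 17224 + 24797t. Substituting into x ≡ 68 (mod 179) gives 24797t ≡ 28 (mod 179), and since 95⁻¹ ≡ 49 (mod 179), t ≡ 119. Hence x ≡ 17224 + 24797·119 = 2968067 (mod 4438663).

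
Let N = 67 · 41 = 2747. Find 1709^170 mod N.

Mod 67: 1709 ≡ 34; by Fermat, exponent reduces to 170 mod 66 = 38; 34^38 ≡ 23 (mod 67).
Mod 41: 1709 ≡ 28; by Fermat, exponent reduces to 170 mod 40 = 10; 28^10 ≡ 9 (mod 41).
Combine by CRT: x ≡ 23 (mod 67), x ≡ 9 (mod 41) ⇒ x ≡ 2100 (mod 2747).

2100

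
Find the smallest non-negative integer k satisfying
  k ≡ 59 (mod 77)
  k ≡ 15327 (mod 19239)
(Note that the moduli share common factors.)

53805

Combine the congruences pairwise.
gcd(77, 19239) = 11 and 11 | (15327 − 59), so the pair is consistent; merging gives k ≡ 53805 (mod 134673), where 134673 = lcm(77, 19239).
The solution is unique modulo lcm(77, 19239) = 134673.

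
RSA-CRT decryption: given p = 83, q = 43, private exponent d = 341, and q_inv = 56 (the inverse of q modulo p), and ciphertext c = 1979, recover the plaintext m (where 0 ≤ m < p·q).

d_p = d mod (p−1) = 341 mod 82 = 13; d_q = d mod (q−1) = 5.
m₁ = c^(d_p) mod p: c ≡ 70 (mod 83), and 70^13 mod 83 = 68.
m₂ = c^(d_q) mod q: c ≡ 1 (mod 43), and 1^5 mod 43 = 1.
h = q_inv·(m₁ − m₂) mod p = 56·(68 − 1) mod 83 = 17.
m = m₂ + h·q = 1 + 17·43 = 732.

732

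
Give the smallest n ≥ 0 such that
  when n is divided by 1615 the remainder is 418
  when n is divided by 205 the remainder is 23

39178

gcd(1615, 205) = 5 and 5 | (23 − 418), so the pair is consistent; merging gives n ≡ 39178 (mod 66215), where 66215 = lcm(1615, 205).
The solution is unique modulo lcm(1615, 205) = 66215.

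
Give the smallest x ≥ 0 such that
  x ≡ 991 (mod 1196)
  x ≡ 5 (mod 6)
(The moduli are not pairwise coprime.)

3383

gcd(1196, 6) = 2 and 2 | (5 − 991), so the pair is consistent; merging gives x ≡ 3383 (mod 3588), where 3588 = lcm(1196, 6).
The solution is unique modulo lcm(1196, 6) = 3588.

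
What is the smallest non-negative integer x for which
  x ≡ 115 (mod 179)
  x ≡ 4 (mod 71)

Combine the congruences pairwise.
From x ≡ 115 (mod 179) write x = 115 + 179t. Substituting into x ≡ 4 (mod 71) gives 179t ≡ 31 (mod 71), and since 37⁻¹ ≡ 48 (mod 71), t ≡ 68. Hence x ≡ 115 + 179·68 = 12287 (mod 12709).

12287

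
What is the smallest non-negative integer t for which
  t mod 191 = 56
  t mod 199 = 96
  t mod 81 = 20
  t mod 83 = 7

The moduli are pairwise coprime; N = 191·199·81·83 = 255534507.
N/191 = 1337877; 1337877 ≡ 113 (mod 191); 113·71 ≡ 1, so inverse 71.
N/199 = 1284093; 1284093 ≡ 145 (mod 199); 145·70 ≡ 1, so inverse 70.
N/81 = 3154747; 3154747 ≡ 40 (mod 81); 40·79 ≡ 1, so inverse 79.
N/83 = 3078729; 3078729 ≡ 10 (mod 83); 10·25 ≡ 1, so inverse 25.
t ≡ 56·1337877·71 + 96·1284093·70 + 20·3154747·79 + 7·3078729·25 = 19471781747.
19471781747 mod 255534507 = 51159215.

51159215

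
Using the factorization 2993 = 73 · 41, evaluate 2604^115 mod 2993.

Mod 73: 2604 ≡ 49; by Fermat, exponent reduces to 115 mod 72 = 43; 49^43 ≡ 24 (mod 73).
Mod 41: 2604 ≡ 21; by Fermat, exponent reduces to 115 mod 40 = 35; 21^35 ≡ 32 (mod 41).
Combine by CRT: x ≡ 24 (mod 73), x ≡ 32 (mod 41) ⇒ x ≡ 2287 (mod 2993).

2287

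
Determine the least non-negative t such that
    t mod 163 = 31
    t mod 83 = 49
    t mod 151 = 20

2028403

The moduli are pairwise coprime; N = 163·83·151 = 2042879.
N/163 = 12533; 12533 ≡ 145 (mod 163); 145·9 ≡ 1, so inverse 9.
N/83 = 24613; 24613 ≡ 45 (mod 83); 45·24 ≡ 1, so inverse 24.
N/151 = 13529; 13529 ≡ 90 (mod 151); 90·99 ≡ 1, so inverse 99.
t ≡ 31·12533·9 + 49·24613·24 + 20·13529·99 = 59229015.
59229015 mod 2042879 = 2028403.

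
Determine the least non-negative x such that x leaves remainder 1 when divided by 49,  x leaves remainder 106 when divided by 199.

2892

Combine the congruences pairwise.
From x ≡ 1 (mod 49) write x = 1 + 49t. Substituting into x ≡ 106 (mod 199) gives 49t ≡ 105 (mod 199), and since 49⁻¹ ≡ 65 (mod 199), t ≡ 59. Hence x ≡ 1 + 49·59 = 2892 (mod 9751).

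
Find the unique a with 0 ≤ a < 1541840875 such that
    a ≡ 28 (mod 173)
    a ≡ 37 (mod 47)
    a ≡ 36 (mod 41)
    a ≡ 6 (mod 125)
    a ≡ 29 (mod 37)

Combine the congruences pairwise.
From a ≡ 28 (mod 173) write a = 28 + 173t. Substituting into a ≡ 37 (mod 47) gives 173t ≡ 9 (mod 47), and since 32⁻¹ ≡ 25 (mod 47), t ≡ 37. Hence a ≡ 28 + 173·37 = 6429 (mod 8131).
From a ≡ 6429 (mod 8131) write a = 6429 + 8131t. Substituting into a ≡ 36 (mod 41) gives 8131t ≡ 3 (mod 41), and since 13⁻¹ ≡ 19 (mod 41), t ≡ 16. Hence a ≡ 6429 + 8131·16 = 136525 (mod 333371).
From a ≡ 136525 (mod 333371) write a = 136525 + 333371t. Substituting into a ≡ 6 (mod 125) gives 333371t ≡ 106 (mod 125), and since 121⁻¹ ≡ 31 (mod 125), t ≡ 36. Hence a ≡ 136525 + 333371·36 = 12137881 (mod 41671375).
From a ≡ 12137881 (mod 41671375) write a = 12137881 + 41671375t. Substituting into a ≡ 29 (mod 37) gives 41671375t ≡ 35 (mod 37), and since 14⁻¹ ≡ 8 (mod 37), t ≡ 21. Hence a ≡ 12137881 + 41671375·21 = 887236756 (mod 1541840875).

887236756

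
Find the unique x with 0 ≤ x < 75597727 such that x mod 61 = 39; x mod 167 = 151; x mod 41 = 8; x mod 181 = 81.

Combine the congruences pairwise.
From x ≡ 39 (mod 61) write x = 39 + 61t. Substituting into x ≡ 151 (mod 167) gives 61t ≡ 112 (mod 167), and since 61⁻¹ ≡ 115 (mod 167), t ≡ 21. Hence x ≡ 39 + 61·21 = 1320 (mod 10187).
From x ≡ 1320 (mod 10187) write x = 1320 + 10187t. Substituting into x ≡ 8 (mod 41) gives 10187t ≡ 0 (mod 41), and since 19⁻¹ ≡ 13 (mod 41), t ≡ 0. Hence x ≡ 1320 + 10187·0 = 1320 (mod 417667).
From x ≡ 1320 (mod 417667) write x = 1320 + 417667t. Substituting into x ≡ 81 (mod 181) gives 417667t ≡ 28 (mod 181), and since 100⁻¹ ≡ 143 (mod 181), t ≡ 22. Hence x ≡ 1320 + 417667·22 = 9189994 (mod 75597727).

9189994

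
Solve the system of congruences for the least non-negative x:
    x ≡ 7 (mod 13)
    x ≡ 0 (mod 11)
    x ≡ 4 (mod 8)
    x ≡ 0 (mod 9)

The moduli are pairwise coprime; N = 13·11·8·9 = 10296.
N/13 = 792; 792 ≡ 12 (mod 13); 12·12 ≡ 1, so inverse 12.
N/11 = 936; 936 ≡ 1 (mod 11), inverse 1.
N/8 = 1287; 1287 ≡ 7 (mod 8); 7·7 ≡ 1, so inverse 7.
N/9 = 1144; 1144 ≡ 1 (mod 9), inverse 1.
x ≡ 7·792·12 + 0·936·1 + 4·1287·7 + 0·1144·1 = 102564.
102564 mod 10296 = 9900.

9900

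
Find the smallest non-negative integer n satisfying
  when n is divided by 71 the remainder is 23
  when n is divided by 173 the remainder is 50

From n ≡ 23 (mod 71) write n = 23 + 71t. Substituting into n ≡ 50 (mod 173) gives 71t ≡ 27 (mod 173), and since 71⁻¹ ≡ 39 (mod 173), t ≡ 15. Hence n ≡ 23 + 71·15 = 1088 (mod 12283).

1088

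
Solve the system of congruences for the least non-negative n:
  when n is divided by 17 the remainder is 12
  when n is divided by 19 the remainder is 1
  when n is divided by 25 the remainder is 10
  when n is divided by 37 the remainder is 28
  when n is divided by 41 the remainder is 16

12117935

From n ≡ 12 (mod 17) write n = 12 + 17t. Substituting into n ≡ 1 (mod 19) gives 17t ≡ 8 (mod 19), and since 17⁻¹ ≡ 9 (mod 19), t ≡ 15. Hence n ≡ 12 + 17·15 = 267 (mod 323).
From n ≡ 267 (mod 323) write n = 267 + 323t. Substituting into n ≡ 10 (mod 25) gives 323t ≡ 18 (mod 25), and since 23⁻¹ ≡ 12 (mod 25), t ≡ 16. Hence n ≡ 267 + 323·16 = 5435 (mod 8075).
From n ≡ 5435 (mod 8075) write n = 5435 + 8075t. Substituting into n ≡ 28 (mod 37) gives 8075t ≡ 32 (mod 37), and since 9⁻¹ ≡ 33 (mod 37), t ≡ 20. Hence n ≡ 5435 + 8075·20 = 166935 (mod 298775).
From n ≡ 166935 (mod 298775) write n = 166935 + 298775t. Substituting into n ≡ 16 (mod 41) gives 298775t ≡ 33 (mod 41), and since 8⁻¹ ≡ 36 (mod 41), t ≡ 40. Hence n ≡ 166935 + 298775·40 = 12117935 (mod 12249775).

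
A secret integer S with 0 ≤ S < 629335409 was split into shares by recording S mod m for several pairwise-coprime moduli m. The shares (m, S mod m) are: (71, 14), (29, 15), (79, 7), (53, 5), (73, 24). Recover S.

339988910

From S ≡ 14 (mod 71) write S = 14 + 71t. Substituting into S ≡ 15 (mod 29) gives 71t ≡ 1 (mod 29), and since 13⁻¹ ≡ 9 (mod 29), t ≡ 9. Hence S ≡ 14 + 71·9 = 653 (mod 2059).
From S ≡ 653 (mod 2059) write S = 653 + 2059t. Substituting into S ≡ 7 (mod 79) gives 2059t ≡ 65 (mod 79), and since 5⁻¹ ≡ 16 (mod 79), t ≡ 13. Hence S ≡ 653 + 2059·13 = 27420 (mod 162661).
From S ≡ 27420 (mod 162661) write S = 27420 + 162661t. Substituting into S ≡ 5 (mod 53) gives 162661t ≡ 39 (mod 53), and since 4⁻¹ ≡ 40 (mod 53), t ≡ 23. Hence S ≡ 27420 + 162661·23 = 3768623 (mod 8621033).
From S ≡ 3768623 (mod 8621033) write S = 3768623 + 8621033t. Substituting into S ≡ 24 (mod 73) gives 8621033t ≡ 26 (mod 73), and since 25⁻¹ ≡ 38 (mod 73), t ≡ 39. Hence S ≡ 3768623 + 8621033·39 = 339988910 (mod 629335409).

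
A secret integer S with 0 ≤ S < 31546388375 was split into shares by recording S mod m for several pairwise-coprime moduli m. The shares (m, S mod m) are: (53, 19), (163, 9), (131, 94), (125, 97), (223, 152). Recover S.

From S ≡ 19 (mod 53) write S = 19 + 53t. Substituting into S ≡ 9 (mod 163) gives 53t ≡ 153 (mod 163), and since 53⁻¹ ≡ 40 (mod 163), t ≡ 89. Hence S ≡ 19 + 53·89 = 4736 (mod 8639).
From S ≡ 4736 (mod 8639) write S = 4736 + 8639t. Substituting into S ≡ 94 (mod 131) gives 8639t ≡ 74 (mod 131), and since 124⁻¹ ≡ 56 (mod 131), t ≡ 83. Hence S ≡ 4736 + 8639·83 = 721773 (mod 1131709).
From S ≡ 721773 (mod 1131709) write S = 721773 + 1131709t. Substituting into S ≡ 97 (mod 125) gives 1131709t ≡ 74 (mod 125), and since 84⁻¹ ≡ 64 (mod 125), t ≡ 111. Hence S ≡ 721773 + 1131709·111 = 126341472 (mod 141463625).
From S ≡ 126341472 (mod 141463625) write S = 126341472 + 141463625t. Substituting into S ≡ 152 (mod 223) gives 141463625t ≡ 222 (mod 223), and since 7⁻¹ ≡ 32 (mod 223), t ≡ 191. Hence S ≡ 126341472 + 141463625·191 = 27145893847 (mod 31546388375).

27145893847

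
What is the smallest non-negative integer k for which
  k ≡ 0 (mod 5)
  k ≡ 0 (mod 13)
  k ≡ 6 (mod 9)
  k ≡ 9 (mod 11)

3705

The moduli are pairwise coprime; N = 5·13·9·11 = 6435.
N/5 = 1287; 1287 ≡ 2 (mod 5); 2·3 ≡ 1, so inverse 3.
N/13 = 495; 495 ≡ 1 (mod 13), inverse 1.
N/9 = 715; 715 ≡ 4 (mod 9); 4·7 ≡ 1, so inverse 7.
N/11 = 585; 585 ≡ 2 (mod 11); 2·6 ≡ 1, so inverse 6.
k ≡ 0·1287·3 + 0·495·1 + 6·715·7 + 9·585·6 = 61620.
61620 mod 6435 = 3705.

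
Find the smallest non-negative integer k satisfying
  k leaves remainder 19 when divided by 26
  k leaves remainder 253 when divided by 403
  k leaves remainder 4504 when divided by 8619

237217

Combine the congruences pairwise.
gcd(26, 403) = 13 and 13 | (253 − 19), so the pair is consistent; merging gives k ≡ 253 (mod 806), where 806 = lcm(26, 403).
gcd(806, 8619) = 13 and 13 | (4504 − 253), so the pair is consistent; merging gives k ≡ 237217 (mod 534378), where 534378 = lcm(806, 8619).
The solution is unique modulo lcm(26, 403, 8619) = 534378.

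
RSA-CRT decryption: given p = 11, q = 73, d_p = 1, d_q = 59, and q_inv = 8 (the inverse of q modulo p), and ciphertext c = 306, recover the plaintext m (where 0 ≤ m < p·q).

m₁ = c^(d_p) mod p: c ≡ 9 (mod 11), and 9^1 mod 11 = 9.
m₂ = c^(d_q) mod q: c ≡ 14 (mod 73), and 14^59 mod 73 = 58.
h = q_inv·(m₁ − m₂) mod p = 8·(9 − 58) mod 11 = 4.
m = m₂ + h·q = 58 + 4·73 = 350.

350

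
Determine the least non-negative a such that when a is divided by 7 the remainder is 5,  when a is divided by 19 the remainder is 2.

From a ≡ 5 (mod 7) write a = 5 + 7t. Substituting into a ≡ 2 (mod 19) gives 7t ≡ 16 (mod 19), and since 7⁻¹ ≡ 11 (mod 19), t ≡ 5. Hence a ≡ 5 + 7·5 = 40 (mod 133).

40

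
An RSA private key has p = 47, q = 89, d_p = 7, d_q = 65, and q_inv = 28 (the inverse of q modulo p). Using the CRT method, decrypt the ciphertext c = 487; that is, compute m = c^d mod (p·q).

m₁ = c^(d_p) mod p: c ≡ 17 (mod 47), and 17^7 mod 47 = 3.
m₂ = c^(d_q) mod q: c ≡ 42 (mod 89), and 42^65 mod 89 = 36.
h = q_inv·(m₁ − m₂) mod p = 28·(3 − 36) mod 47 = 16.
m = m₂ + h·q = 36 + 16·89 = 1460.

1460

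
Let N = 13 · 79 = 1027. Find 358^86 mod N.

751

Mod 13: 358 ≡ 7; by Fermat, exponent reduces to 86 mod 12 = 2; 7^2 ≡ 10 (mod 13).
Mod 79: 358 ≡ 42; by Fermat, exponent reduces to 86 mod 78 = 8; 42^8 ≡ 40 (mod 79).
Combine by CRT: x ≡ 10 (mod 13), x ≡ 40 (mod 79) ⇒ x ≡ 751 (mod 1027).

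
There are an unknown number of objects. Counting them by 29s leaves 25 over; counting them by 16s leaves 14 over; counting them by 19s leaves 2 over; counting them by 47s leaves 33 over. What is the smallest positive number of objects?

From N ≡ 25 (mod 29) write N = 25 + 29t. Substituting into N ≡ 14 (mod 16) gives 29t ≡ 5 (mod 16), and since 13⁻¹ ≡ 5 (mod 16), t ≡ 9. Hence N ≡ 25 + 29·9 = 286 (mod 464).
From N ≡ 286 (mod 464) write N = 286 + 464t. Substituting into N ≡ 2 (mod 19) gives 464t ≡ 1 (mod 19), and since 8⁻¹ ≡ 12 (mod 19), t ≡ 12. Hence N ≡ 286 + 464·12 = 5854 (mod 8816).
From N ≡ 5854 (mod 8816) write N = 5854 + 8816t. Substituting into N ≡ 33 (mod 47) gives 8816t ≡ 7 (mod 47), and since 27⁻¹ ≡ 7 (mod 47), t ≡ 2. Hence N ≡ 5854 + 8816·2 = 23486 (mod 414352).

23486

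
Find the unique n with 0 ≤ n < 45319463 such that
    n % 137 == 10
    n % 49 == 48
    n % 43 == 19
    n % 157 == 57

29564884

From n ≡ 10 (mod 137) write n = 10 + 137t. Substituting into n ≡ 48 (mod 49) gives 137t ≡ 38 (mod 49), and since 39⁻¹ ≡ 44 (mod 49), t ≡ 6. Hence n ≡ 10 + 137·6 = 832 (mod 6713).
From n ≡ 832 (mod 6713) write n = 832 + 6713t. Substituting into n ≡ 19 (mod 43) gives 6713t ≡ 4 (mod 43), and since 5⁻¹ ≡ 26 (mod 43), t ≡ 18. Hence n ≡ 832 + 6713·18 = 121666 (mod 288659).
From n ≡ 121666 (mod 288659) write n = 121666 + 288659t. Substituting into n ≡ 57 (mod 157) gives 288659t ≡ 66 (mod 157), and since 93⁻¹ ≡ 130 (mod 157), t ≡ 102. Hence n ≡ 121666 + 288659·102 = 29564884 (mod 45319463).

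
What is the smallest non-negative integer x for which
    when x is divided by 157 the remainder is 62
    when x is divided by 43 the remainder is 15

Combine the congruences pairwise.
From x ≡ 62 (mod 157) write x = 62 + 157t. Substituting into x ≡ 15 (mod 43) gives 157t ≡ 39 (mod 43), and since 28⁻¹ ≡ 20 (mod 43), t ≡ 6. Hence x ≡ 62 + 157·6 = 1004 (mod 6751).

1004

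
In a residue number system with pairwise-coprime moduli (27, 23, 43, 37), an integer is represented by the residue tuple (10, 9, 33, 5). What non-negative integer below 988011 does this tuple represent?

381142

From x ≡ 10 (mod 27) write x = 10 + 27t. Substituting into x ≡ 9 (mod 23) gives 27t ≡ 22 (mod 23), and since 4⁻¹ ≡ 6 (mod 23), t ≡ 17. Hence x ≡ 10 + 27·17 = 469 (mod 621).
From x ≡ 469 (mod 621) write x = 469 + 621t. Substituting into x ≡ 33 (mod 43) gives 621t ≡ 37 (mod 43), and since 19⁻¹ ≡ 34 (mod 43), t ≡ 11. Hence x ≡ 469 + 621·11 = 7300 (mod 26703).
From x ≡ 7300 (mod 26703) write x = 7300 + 26703t. Substituting into x ≡ 5 (mod 37) gives 26703t ≡ 31 (mod 37), and since 26⁻¹ ≡ 10 (mod 37), t ≡ 14. Hence x ≡ 7300 + 26703·14 = 381142 (mod 988011).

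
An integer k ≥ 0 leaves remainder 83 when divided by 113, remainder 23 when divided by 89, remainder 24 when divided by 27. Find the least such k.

The moduli are pairwise coprime; N = 113·89·27 = 271539.
N/113 = 2403; 2403 ≡ 30 (mod 113); 30·49 ≡ 1, so inverse 49.
N/89 = 3051; 3051 ≡ 25 (mod 89); 25·57 ≡ 1, so inverse 57.
N/27 = 10057; 10057 ≡ 13 (mod 27); 13·25 ≡ 1, so inverse 25.
k ≡ 83·2403·49 + 23·3051·57 + 24·10057·25 = 19807062.
19807062 mod 271539 = 256254.

256254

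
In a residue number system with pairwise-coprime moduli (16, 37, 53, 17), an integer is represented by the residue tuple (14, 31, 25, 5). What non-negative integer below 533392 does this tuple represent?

23822

Combine the congruences pairwise.
From x ≡ 14 (mod 16) write x = 14 + 16t. Substituting into x ≡ 31 (mod 37) gives 16t ≡ 17 (mod 37), and since 16⁻¹ ≡ 7 (mod 37), t ≡ 8. Hence x ≡ 14 + 16·8 = 142 (mod 592).
From x ≡ 142 (mod 592) write x = 142 + 592t. Substituting into x ≡ 25 (mod 53) gives 592t ≡ 42 (mod 53), and since 9⁻¹ ≡ 6 (mod 53), t ≡ 40. Hence x ≡ 142 + 592·40 = 23822 (mod 31376).
From x ≡ 23822 (mod 31376) write x = 23822 + 31376t. Substituting into x ≡ 5 (mod 17) gives 31376t ≡ 0 (mod 17), and since 11⁻¹ ≡ 14 (mod 17), t ≡ 0. Hence x ≡ 23822 + 31376·0 = 23822 (mod 533392).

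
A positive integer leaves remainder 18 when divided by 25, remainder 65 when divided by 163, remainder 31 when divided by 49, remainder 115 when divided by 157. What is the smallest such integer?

The moduli are pairwise coprime; N = 25·163·49·157 = 31348975.
N/25 = 1253959; 1253959 ≡ 9 (mod 25); 9·14 ≡ 1, so inverse 14.
N/163 = 192325; 192325 ≡ 148 (mod 163); 148·76 ≡ 1, so inverse 76.
N/49 = 639775; 639775 ≡ 31 (mod 49); 31·19 ≡ 1, so inverse 19.
N/157 = 199675; 199675 ≡ 128 (mod 157); 128·92 ≡ 1, so inverse 92.
k ≡ 18·1253959·14 + 65·192325·76 + 31·639775·19 + 115·199675·92 = 3755472143.
3755472143 mod 31348975 = 24944118.

24944118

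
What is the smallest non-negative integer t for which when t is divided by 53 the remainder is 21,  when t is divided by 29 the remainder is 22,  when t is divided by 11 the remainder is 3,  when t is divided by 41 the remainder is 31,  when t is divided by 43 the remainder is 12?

The moduli are pairwise coprime; N = 53·29·11·41·43 = 29807041.
N/53 = 562397; 562397 ≡ 14 (mod 53); 14·19 ≡ 1, so inverse 19.
N/29 = 1027829; 1027829 ≡ 11 (mod 29); 11·8 ≡ 1, so inverse 8.
N/11 = 2709731; 2709731 ≡ 2 (mod 11); 2·6 ≡ 1, so inverse 6.
N/41 = 727001; 727001 ≡ 30 (mod 41); 30·26 ≡ 1, so inverse 26.
N/43 = 693187; 693187 ≡ 27 (mod 43); 27·8 ≡ 1, so inverse 8.
t ≡ 21·562397·19 + 22·1027829·8 + 3·2709731·6 + 31·727001·26 + 12·693187·8 = 1106578223.
1106578223 mod 29807041 = 3717706.

3717706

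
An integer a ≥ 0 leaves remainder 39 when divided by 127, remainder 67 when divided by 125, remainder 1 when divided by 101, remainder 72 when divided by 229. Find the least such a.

27973567

From a ≡ 39 (mod 127) write a = 39 + 127t. Substituting into a ≡ 67 (mod 125) gives 127t ≡ 28 (mod 125), and since 2⁻¹ ≡ 63 (mod 125), t ≡ 14. Hence a ≡ 39 + 127·14 = 1817 (mod 15875).
From a ≡ 1817 (mod 15875) write a = 1817 + 15875t. Substituting into a ≡ 1 (mod 101) gives 15875t ≡ 2 (mod 101), and since 18⁻¹ ≡ 73 (mod 101), t ≡ 45. Hence a ≡ 1817 + 15875·45 = 716192 (mod 1603375).
From a ≡ 716192 (mod 1603375) write a = 716192 + 1603375t. Substituting into a ≡ 72 (mod 229) gives 1603375t ≡ 192 (mod 229), and since 146⁻¹ ≡ 80 (mod 229), t ≡ 17. Hence a ≡ 716192 + 1603375·17 = 27973567 (mod 367172875).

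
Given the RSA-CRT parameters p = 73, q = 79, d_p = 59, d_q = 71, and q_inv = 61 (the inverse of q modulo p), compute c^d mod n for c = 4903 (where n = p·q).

m₁ = c^(d_p) mod p: c ≡ 12 (mod 73), and 12^59 mod 73 = 25.
m₂ = c^(d_q) mod q: c ≡ 5 (mod 79), and 5^71 mod 79 = 13.
h = q_inv·(m₁ − m₂) mod p = 61·(25 − 13) mod 73 = 2.
m = m₂ + h·q = 13 + 2·79 = 171.

171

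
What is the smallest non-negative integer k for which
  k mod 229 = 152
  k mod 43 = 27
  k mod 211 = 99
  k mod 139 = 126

Combine the congruences pairwise.
From k ≡ 152 (mod 229) write k = 152 + 229t. Substituting into k ≡ 27 (mod 43) gives 229t ≡ 4 (mod 43), and since 14⁻¹ ≡ 40 (mod 43), t ≡ 31. Hence k ≡ 152 + 229·31 = 7251 (mod 9847).
From k ≡ 7251 (mod 9847) write k = 7251 + 9847t. Substituting into k ≡ 99 (mod 211) gives 9847t ≡ 22 (mod 211), and since 141⁻¹ ≡ 3 (mod 211), t ≡ 66. Hence k ≡ 7251 + 9847·66 = 657153 (mod 2077717).
From k ≡ 657153 (mod 2077717) write k = 657153 + 2077717t. Substituting into k ≡ 126 (mod 139) gives 2077717t ≡ 26 (mod 139), and since 84⁻¹ ≡ 48 (mod 139), t ≡ 136. Hence k ≡ 657153 + 2077717·136 = 283226665 (mod 288802663).

283226665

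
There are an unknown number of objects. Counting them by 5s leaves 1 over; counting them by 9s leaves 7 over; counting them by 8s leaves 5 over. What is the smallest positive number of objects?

61

The moduli are pairwise coprime; M = 5·9·8 = 360.
M/5 = 72; 72 ≡ 2 (mod 5); 2·3 ≡ 1, so inverse 3.
M/9 = 40; 40 ≡ 4 (mod 9); 4·7 ≡ 1, so inverse 7.
M/8 = 45; 45 ≡ 5 (mod 8); 5·5 ≡ 1, so inverse 5.
N ≡ 1·72·3 + 7·40·7 + 5·45·5 = 3301.
3301 mod 360 = 61.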